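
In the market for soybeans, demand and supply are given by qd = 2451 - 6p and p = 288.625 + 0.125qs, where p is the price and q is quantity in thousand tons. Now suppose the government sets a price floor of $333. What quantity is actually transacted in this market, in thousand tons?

411

Rearranging supply gives qs = 8p - 2309. Equilibrium: 2451 - 6p = 8p - 2309, so 4760 = 14p and p* = 340, q* = 411.
Since 333 is below p* = 340, the floor does not bind and the free-market outcome prevails.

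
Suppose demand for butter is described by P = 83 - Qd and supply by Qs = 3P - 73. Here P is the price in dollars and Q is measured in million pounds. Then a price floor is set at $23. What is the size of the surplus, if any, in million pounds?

0

Rearranging demand gives Qd = 83 - P. In a free market, 83 - P = 3P - 73 gives the equilibrium P* = 39, Q* = 44.
Since 23 is below P* = 39, the floor does not bind and the free-market outcome prevails.
Since the control does not bind, there is no surplus.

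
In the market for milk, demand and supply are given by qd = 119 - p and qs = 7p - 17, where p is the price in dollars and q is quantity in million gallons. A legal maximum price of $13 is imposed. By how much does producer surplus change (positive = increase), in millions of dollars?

Without the control the market clears where 119 - p = 7p - 17, i.e. p* = 17 and q* = 102.
Because the ceiling (13) lies below the market-clearing price, it is binding.
At p = 13: qd = 119 - 13 = 106 and qs = 7·13 - 17 = 74.
Producer surplus without the control is ½ · (17 - 17/7) · 102 = 5202/7.
With the ceiling, producers sell 74 units at 13, so PS = ½ · (13 - 17/7) · 74 = 2738/7.
Change in producer surplus = 2738/7 - 5202/7 = -352.

-352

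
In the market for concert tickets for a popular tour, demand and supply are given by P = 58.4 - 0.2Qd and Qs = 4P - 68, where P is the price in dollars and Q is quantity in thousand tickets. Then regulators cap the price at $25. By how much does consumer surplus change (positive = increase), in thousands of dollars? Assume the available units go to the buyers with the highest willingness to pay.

120

Rearranging demand gives Qd = 292 - 5P. Without the control the market clears where 292 - 5P = 4P - 68, i.e. P* = 40 and Q* = 92.
Since 25 < 40, the ceiling is binding.
At P = 25: Qd = 292 - 5·25 = 167 and Qs = 4·25 - 68 = 32.
Consumer surplus without the control is ½ · (58.4 - 40) · 92 = 846.4.
With the ceiling, 32 units are sold at 25 (assume they go to the highest-value buyers). The demand price at Q = 32 is 52, so CS = ½ · [(58.4 - 25) + (52 - 25)] · 32 = 966.4.
Change in consumer surplus = 966.4 - 846.4 = 120.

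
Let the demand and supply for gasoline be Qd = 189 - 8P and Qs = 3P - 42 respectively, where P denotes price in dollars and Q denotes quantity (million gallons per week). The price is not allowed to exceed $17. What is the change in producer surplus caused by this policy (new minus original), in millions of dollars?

Setting quantity demanded equal to quantity supplied, 189 - 8P = 3P - 42, gives P* = 21 and Q* = 21.
The ceiling of 17 is below the equilibrium price 21, so it binds.
At P = 17: Qd = 189 - 8·17 = 53 and Qs = 3·17 - 42 = 9.
Producer surplus without the control is ½ · (21 - 14) · 21 = 73.5.
With the ceiling, producers sell 9 units at 17, so PS = ½ · (17 - 14) · 9 = 13.5.
Change in producer surplus = 13.5 - 73.5 = -60.

-60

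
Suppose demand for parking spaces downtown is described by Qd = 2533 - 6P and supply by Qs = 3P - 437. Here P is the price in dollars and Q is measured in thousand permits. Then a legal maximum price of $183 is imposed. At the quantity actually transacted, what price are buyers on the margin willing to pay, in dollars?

403.5

Equilibrium: 2533 - 6P = 3P - 437, so 2970 = 9P and P* = 330, Q* = 553.
Since 183 < 330, the ceiling is binding.
At P = 183: Qd = 2533 - 6·183 = 1435 and Qs = 3·183 - 437 = 112.
Only 112 units reach the market. On the demand curve, the marginal buyer's willingness to pay at Q = 112 is (2533 - 112)/6 = 403.5.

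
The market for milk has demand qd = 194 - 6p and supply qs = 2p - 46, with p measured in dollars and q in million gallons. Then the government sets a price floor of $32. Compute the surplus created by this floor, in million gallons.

16

Setting quantity demanded equal to quantity supplied, 194 - 6p = 2p - 46, gives p* = 30 and q* = 14.
The floor of 32 is above the equilibrium price 30, so it binds.
At p = 32: qd = 194 - 6·32 = 2 and qs = 2·32 - 46 = 18.
Surplus = qs - qd = 18 - 2 = 16.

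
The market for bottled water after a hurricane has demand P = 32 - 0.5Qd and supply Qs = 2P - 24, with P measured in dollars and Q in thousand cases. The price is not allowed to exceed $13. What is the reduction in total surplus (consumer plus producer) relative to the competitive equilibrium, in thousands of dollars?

162

Rearranging demand gives Qd = 64 - 2P. Setting quantity demanded equal to quantity supplied, 64 - 2P = 2P - 24, gives P* = 22 and Q* = 20.
Because the ceiling (13) lies below the market-clearing price, it is binding.
At P = 13: Qd = 64 - 2·13 = 38 and Qs = 2·13 - 24 = 2.
Quantity traded falls to 2. At Q = 2 the demand price is (64 - 2)/2 = 31 and the supply price is (24 + 2)/2 = 13.
Deadweight loss = ½ · (31 - 13) · (20 - 2) = ½ · 18 · 18 = 162.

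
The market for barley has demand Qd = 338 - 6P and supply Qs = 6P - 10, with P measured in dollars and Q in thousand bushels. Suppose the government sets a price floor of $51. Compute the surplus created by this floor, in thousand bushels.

264

Equilibrium: 338 - 6P = 6P - 10, so 348 = 12P and P* = 29, Q* = 164.
The floor of 51 is above the equilibrium price 29, so it binds.
At P = 51: Qd = 338 - 6·51 = 32 and Qs = 6·51 - 10 = 296.
Surplus = Qs - Qd = 296 - 32 = 264.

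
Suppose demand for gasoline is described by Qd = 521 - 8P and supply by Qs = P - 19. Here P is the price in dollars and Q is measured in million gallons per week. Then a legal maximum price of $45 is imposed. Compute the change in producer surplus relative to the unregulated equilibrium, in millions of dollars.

-502.5

Without the control the market clears where 521 - 8P = P - 19, i.e. P* = 60 and Q* = 41.
Because the ceiling (45) lies below the market-clearing price, it is binding.
At P = 45: Qd = 521 - 8·45 = 161 and Qs = 45 - 19 = 26.
Producer surplus without the control is ½ · (60 - 19) · 41 = 840.5.
With the ceiling, producers sell 26 units at 45, so PS = ½ · (45 - 19) · 26 = 338.
Change in producer surplus = 338 - 840.5 = -502.5.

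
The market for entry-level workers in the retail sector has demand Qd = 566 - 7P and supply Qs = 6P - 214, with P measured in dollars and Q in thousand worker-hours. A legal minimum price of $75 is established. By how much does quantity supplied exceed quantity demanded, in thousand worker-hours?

195

Setting quantity demanded equal to quantity supplied, 566 - 7P = 6P - 214, gives P* = 60 and Q* = 146.
Since 75 > 60, the floor is binding.
At P = 75: Qd = 566 - 7·75 = 41 and Qs = 6·75 - 214 = 236.
Surplus = Qs - Qd = 236 - 41 = 195.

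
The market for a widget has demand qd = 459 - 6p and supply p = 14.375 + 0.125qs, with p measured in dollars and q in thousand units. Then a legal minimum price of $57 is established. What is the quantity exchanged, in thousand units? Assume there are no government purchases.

117

Rearranging supply gives qs = 8p - 115. Without the control the market clears where 459 - 6p = 8p - 115, i.e. p* = 41 and q* = 213.
Because the floor (57) lies above the market-clearing price, it is binding.
At p = 57: qd = 459 - 6·57 = 117 and qs = 8·57 - 115 = 341.
The quantity actually transacted is the short side, demand: 117.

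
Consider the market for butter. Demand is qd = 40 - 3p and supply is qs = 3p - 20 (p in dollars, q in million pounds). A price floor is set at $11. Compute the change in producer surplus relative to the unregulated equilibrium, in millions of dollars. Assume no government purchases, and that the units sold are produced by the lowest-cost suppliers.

5.5

Setting quantity demanded equal to quantity supplied, 40 - 3p = 3p - 20, gives p* = 10 and q* = 10.
Since 11 > 10, the floor is binding.
At p = 11: qd = 40 - 3·11 = 7 and qs = 3·11 - 20 = 13.
Producer surplus without the control is ½ · (10 - 20/3) · 10 = 50/3.
With the floor, 7 units are sold at 11. The supply price at q = 7 is 9, so PS = ½ · [(11 - 20/3) + (11 - 9)] · 7 = 133/6.
Change in producer surplus = 133/6 - 50/3 = 5.5.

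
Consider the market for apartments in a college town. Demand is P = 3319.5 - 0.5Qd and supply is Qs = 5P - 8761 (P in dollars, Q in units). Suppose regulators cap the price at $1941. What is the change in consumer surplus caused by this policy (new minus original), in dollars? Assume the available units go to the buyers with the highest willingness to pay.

Rearranging demand gives Qd = 6639 - 2P. Setting quantity demanded equal to quantity supplied, 6639 - 2P = 5P - 8761, gives P* = 2200 and Q* = 2239.
Since 1941 < 2200, the ceiling is binding.
At P = 1941: Qd = 6639 - 2·1941 = 2757 and Qs = 5·1941 - 8761 = 944.
Consumer surplus without the control is ½ · (3319.5 - 2200) · 2239 = 1253280.25.
With the ceiling, 944 units are sold at 1941 (assume they go to the highest-value buyers). The demand price at Q = 944 is 2847.5, so CS = ½ · [(3319.5 - 1941) + (2847.5 - 1941)] · 944 = 1078520.
Change in consumer surplus = 1078520 - 1253280.25 = -174760.25.

-174760.25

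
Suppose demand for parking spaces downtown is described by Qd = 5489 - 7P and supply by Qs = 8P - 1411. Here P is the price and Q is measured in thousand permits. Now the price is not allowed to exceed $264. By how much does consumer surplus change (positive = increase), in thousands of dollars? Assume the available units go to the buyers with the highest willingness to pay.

In a free market, 5489 - 7P = 8P - 1411 gives the equilibrium P* = 460, Q* = 2269.
Since 264 < 460, the ceiling is binding.
At P = 264: Qd = 5489 - 7·264 = 3641 and Qs = 8·264 - 1411 = 701.
Consumer surplus without the control is ½ · (5489/7 - 460) · 2269 = 5148361/14.
With the ceiling, 701 units are sold at 264 (assume they go to the highest-value buyers). The demand price at Q = 701 is 684, so CS = ½ · [(5489/7 - 264) + (684 - 264)] · 701 = 4613281/14.
Change in consumer surplus = 4613281/14 - 5148361/14 = -38220.

-38220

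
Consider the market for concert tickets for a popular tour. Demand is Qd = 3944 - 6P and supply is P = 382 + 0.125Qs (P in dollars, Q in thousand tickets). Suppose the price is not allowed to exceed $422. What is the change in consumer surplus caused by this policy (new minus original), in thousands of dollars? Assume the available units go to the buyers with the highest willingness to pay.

Rearranging supply gives Qs = 8P - 3056. Setting quantity demanded equal to quantity supplied, 3944 - 6P = 8P - 3056, gives P* = 500 and Q* = 944.
Since 422 < 500, the ceiling is binding.
At P = 422: Qd = 3944 - 6·422 = 1412 and Qs = 8·422 - 3056 = 320.
Consumer surplus without the control is ½ · (1972/3 - 500) · 944 = 222784/3.
With the ceiling, 320 units are sold at 422 (assume they go to the highest-value buyers). The demand price at Q = 320 is 604, so CS = ½ · [(1972/3 - 422) + (604 - 422)] · 320 = 200320/3.
Change in consumer surplus = 200320/3 - 222784/3 = -7488.

-7488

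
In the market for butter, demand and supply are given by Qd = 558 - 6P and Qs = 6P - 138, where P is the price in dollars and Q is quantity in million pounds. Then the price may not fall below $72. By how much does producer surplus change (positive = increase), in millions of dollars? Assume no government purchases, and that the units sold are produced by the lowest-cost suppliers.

Equilibrium: 558 - 6P = 6P - 138, so 696 = 12P and P* = 58, Q* = 210.
The floor of 72 is above the equilibrium price 58, so it binds.
At P = 72: Qd = 558 - 6·72 = 126 and Qs = 6·72 - 138 = 294.
Producer surplus without the control is ½ · (58 - 23) · 210 = 3675.
With the floor, 126 units are sold at 72. The supply price at Q = 126 is 44, so PS = ½ · [(72 - 23) + (72 - 44)] · 126 = 4851.
Change in producer surplus = 4851 - 3675 = 1176.

1176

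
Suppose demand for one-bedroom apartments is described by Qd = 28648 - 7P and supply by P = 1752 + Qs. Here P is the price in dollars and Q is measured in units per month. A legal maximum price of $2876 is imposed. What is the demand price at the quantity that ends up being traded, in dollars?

Rearranging supply gives Qs = P - 1752. Equilibrium: 28648 - 7P = P - 1752, so 30400 = 8P and P* = 3800, Q* = 2048.
The ceiling of 2876 is below the equilibrium price 3800, so it binds.
At P = 2876: Qd = 28648 - 7·2876 = 8516 and Qs = 2876 - 1752 = 1124.
Only 1124 units reach the market. On the demand curve, the marginal buyer's willingness to pay at Q = 1124 is (28648 - 1124)/7 = 3932.

3932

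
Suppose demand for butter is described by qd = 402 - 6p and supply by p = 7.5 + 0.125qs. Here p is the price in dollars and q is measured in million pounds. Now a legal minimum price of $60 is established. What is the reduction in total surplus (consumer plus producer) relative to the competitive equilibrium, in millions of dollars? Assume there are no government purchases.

3827.25

Rearranging supply gives qs = 8p - 60. Setting quantity demanded equal to quantity supplied, 402 - 6p = 8p - 60, gives p* = 33 and q* = 204.
The floor of 60 is above the equilibrium price 33, so it binds.
At p = 60: qd = 402 - 6·60 = 42 and qs = 8·60 - 60 = 420.
Quantity traded falls to 42. At q = 42 the demand price is (402 - 42)/6 = 60 and the supply price is (60 + 42)/8 = 12.75.
Deadweight loss = ½ · (60 - 12.75) · (204 - 42) = ½ · 47.25 · 162 = 3827.25.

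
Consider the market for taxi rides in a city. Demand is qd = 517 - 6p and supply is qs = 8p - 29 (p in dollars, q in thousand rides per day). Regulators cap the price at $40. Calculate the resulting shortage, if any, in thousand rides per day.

0

In a free market, 517 - 6p = 8p - 29 gives the equilibrium p* = 39, q* = 283.
The ceiling of 40 is above the equilibrium price 39, so it is not binding; the market clears at p* = 39, q* = 283.
Since the control does not bind, there is no shortage.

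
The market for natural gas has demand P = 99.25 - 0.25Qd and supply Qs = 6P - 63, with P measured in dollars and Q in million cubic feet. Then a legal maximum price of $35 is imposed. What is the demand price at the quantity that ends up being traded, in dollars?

Rearranging demand gives Qd = 397 - 4P. Equilibrium: 397 - 4P = 6P - 63, so 460 = 10P and P* = 46, Q* = 213.
The ceiling of 35 is below the equilibrium price 46, so it binds.
At P = 35: Qd = 397 - 4·35 = 257 and Qs = 6·35 - 63 = 147.
Only 147 units reach the market. On the demand curve, the marginal buyer's willingness to pay at Q = 147 is (397 - 147)/4 = 62.5.

62.5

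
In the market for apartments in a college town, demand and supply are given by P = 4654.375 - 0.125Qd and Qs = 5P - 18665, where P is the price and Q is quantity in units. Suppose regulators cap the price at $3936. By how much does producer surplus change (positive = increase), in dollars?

-700700

Rearranging demand gives Qd = 37235 - 8P. Equilibrium: 37235 - 8P = 5P - 18665, so 55900 = 13P and P* = 4300, Q* = 2835.
The ceiling of 3936 is below the equilibrium price 4300, so it binds.
At P = 3936: Qd = 37235 - 8·3936 = 5747 and Qs = 5·3936 - 18665 = 1015.
Producer surplus without the control is ½ · (4300 - 3733) · 2835 = 803722.5.
With the ceiling, producers sell 1015 units at 3936, so PS = ½ · (3936 - 3733) · 1015 = 103022.5.
Change in producer surplus = 103022.5 - 803722.5 = -700700.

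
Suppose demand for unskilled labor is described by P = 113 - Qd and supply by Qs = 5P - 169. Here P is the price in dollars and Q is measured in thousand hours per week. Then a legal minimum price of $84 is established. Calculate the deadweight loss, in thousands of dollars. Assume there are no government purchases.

821.4

Rearranging demand gives Qd = 113 - P. Without the control the market clears where 113 - P = 5P - 169, i.e. P* = 47 and Q* = 66.
Because the floor (84) lies above the market-clearing price, it is binding.
At P = 84: Qd = 113 - 84 = 29 and Qs = 5·84 - 169 = 251.
Quantity traded falls to 29. At Q = 29 the demand price is 113 - 29 = 84 and the supply price is (169 + 29)/5 = 39.6.
Deadweight loss = ½ · (84 - 39.6) · (66 - 29) = ½ · 44.4 · 37 = 821.4.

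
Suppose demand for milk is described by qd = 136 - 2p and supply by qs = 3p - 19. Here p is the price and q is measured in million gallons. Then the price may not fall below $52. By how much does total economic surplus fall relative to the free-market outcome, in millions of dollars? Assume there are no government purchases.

735

Equilibrium: 136 - 2p = 3p - 19, so 155 = 5p and p* = 31, q* = 74.
Because the floor (52) lies above the market-clearing price, it is binding.
At p = 52: qd = 136 - 2·52 = 32 and qs = 3·52 - 19 = 137.
Quantity traded falls to 32. At q = 32 the demand price is (136 - 32)/2 = 52 and the supply price is (19 + 32)/3 = 17.
Deadweight loss = ½ · (52 - 17) · (74 - 32) = ½ · 35 · 42 = 735.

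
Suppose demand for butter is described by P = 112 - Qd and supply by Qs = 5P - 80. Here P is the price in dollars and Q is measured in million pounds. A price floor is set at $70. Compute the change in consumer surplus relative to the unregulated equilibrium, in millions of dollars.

-2318

Rearranging demand gives Qd = 112 - P. In a free market, 112 - P = 5P - 80 gives the equilibrium P* = 32, Q* = 80.
The floor of 70 is above the equilibrium price 32, so it binds.
At P = 70: Qd = 112 - 70 = 42 and Qs = 5·70 - 80 = 270.
Consumer surplus without the control is ½ · (112 - 32) · 80 = 3200.
With the floor, consumers buy 42 units at 70, so CS = ½ · (112 - 70) · 42 = 882.
Change in consumer surplus = 882 - 3200 = -2318.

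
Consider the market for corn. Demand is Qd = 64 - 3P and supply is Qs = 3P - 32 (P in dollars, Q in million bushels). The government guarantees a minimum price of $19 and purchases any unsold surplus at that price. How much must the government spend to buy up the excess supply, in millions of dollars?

Setting quantity demanded equal to quantity supplied, 64 - 3P = 3P - 32, gives P* = 16 and Q* = 16.
Since 19 > 16, the floor is binding.
At P = 19: Qd = 64 - 3·19 = 7 and Qs = 3·19 - 32 = 25.
Surplus = Qs - Qd = 18.
Government expenditure = surplus × support price = 18 × 19 = 342.

342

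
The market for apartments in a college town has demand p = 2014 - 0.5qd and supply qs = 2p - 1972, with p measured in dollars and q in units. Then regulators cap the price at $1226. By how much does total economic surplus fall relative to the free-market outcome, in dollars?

Rearranging demand gives qd = 4028 - 2p. Without the control the market clears where 4028 - 2p = 2p - 1972, i.e. p* = 1500 and q* = 1028.
The ceiling of 1226 is below the equilibrium price 1500, so it binds.
At p = 1226: qd = 4028 - 2·1226 = 1576 and qs = 2·1226 - 1972 = 480.
Quantity traded falls to 480. At q = 480 the demand price is (4028 - 480)/2 = 1774 and the supply price is (1972 + 480)/2 = 1226.
Deadweight loss = ½ · (1774 - 1226) · (1028 - 480) = ½ · 548 · 548 = 150152.

150152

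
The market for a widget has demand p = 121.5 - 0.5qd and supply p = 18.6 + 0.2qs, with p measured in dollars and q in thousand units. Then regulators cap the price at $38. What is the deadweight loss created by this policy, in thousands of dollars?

Rearranging demand gives qd = 243 - 2p; rearranging supply gives qs = 5p - 93. Equilibrium: 243 - 2p = 5p - 93, so 336 = 7p and p* = 48, q* = 147.
Since 38 < 48, the ceiling is binding.
At p = 38: qd = 243 - 2·38 = 167 and qs = 5·38 - 93 = 97.
Quantity traded falls to 97. At q = 97 the demand price is (243 - 97)/2 = 73 and the supply price is (93 + 97)/5 = 38.
Deadweight loss = ½ · (73 - 38) · (147 - 97) = ½ · 35 · 50 = 875.

875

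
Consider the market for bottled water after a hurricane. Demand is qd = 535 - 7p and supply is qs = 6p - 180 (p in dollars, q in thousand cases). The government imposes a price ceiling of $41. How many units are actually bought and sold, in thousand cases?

66

Setting quantity demanded equal to quantity supplied, 535 - 7p = 6p - 180, gives p* = 55 and q* = 150.
Since 41 < 55, the ceiling is binding.
At p = 41: qd = 535 - 7·41 = 248 and qs = 6·41 - 180 = 66.
The quantity actually transacted is the short side, supply: 66.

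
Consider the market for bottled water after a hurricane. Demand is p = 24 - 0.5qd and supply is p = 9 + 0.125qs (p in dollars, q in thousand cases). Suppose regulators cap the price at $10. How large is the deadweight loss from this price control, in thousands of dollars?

Rearranging demand gives qd = 48 - 2p; rearranging supply gives qs = 8p - 72. Equilibrium: 48 - 2p = 8p - 72, so 120 = 10p and p* = 12, q* = 24.
Since 10 < 12, the ceiling is binding.
At p = 10: qd = 48 - 2·10 = 28 and qs = 8·10 - 72 = 8.
Quantity traded falls to 8. At q = 8 the demand price is (48 - 8)/2 = 20 and the supply price is (72 + 8)/8 = 10.
Deadweight loss = ½ · (20 - 10) · (24 - 8) = ½ · 10 · 16 = 80.

80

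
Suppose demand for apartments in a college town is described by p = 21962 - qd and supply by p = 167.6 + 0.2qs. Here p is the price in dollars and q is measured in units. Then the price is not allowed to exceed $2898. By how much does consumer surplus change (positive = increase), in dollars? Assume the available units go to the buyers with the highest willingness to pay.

2144054

Rearranging demand gives qd = 21962 - p; rearranging supply gives qs = 5p - 838. Setting quantity demanded equal to quantity supplied, 21962 - p = 5p - 838, gives p* = 3800 and q* = 18162.
Because the ceiling (2898) lies below the market-clearing price, it is binding.
At p = 2898: qd = 21962 - 2898 = 19064 and qs = 5·2898 - 838 = 13652.
Consumer surplus without the control is ½ · (21962 - 3800) · 18162 = 164929122.
With the ceiling, 13652 units are sold at 2898 (assume they go to the highest-value buyers). The demand price at q = 13652 is 8310, so CS = ½ · [(21962 - 2898) + (8310 - 2898)] · 13652 = 167073176.
Change in consumer surplus = 167073176 - 164929122 = 2144054.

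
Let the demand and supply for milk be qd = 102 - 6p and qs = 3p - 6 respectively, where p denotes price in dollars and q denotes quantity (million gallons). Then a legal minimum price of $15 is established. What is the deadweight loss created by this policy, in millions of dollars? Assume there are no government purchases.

Setting quantity demanded equal to quantity supplied, 102 - 6p = 3p - 6, gives p* = 12 and q* = 30.
The floor of 15 is above the equilibrium price 12, so it binds.
At p = 15: qd = 102 - 6·15 = 12 and qs = 3·15 - 6 = 39.
Quantity traded falls to 12. At q = 12 the demand price is (102 - 12)/6 = 15 and the supply price is (6 + 12)/3 = 6.
Deadweight loss = ½ · (15 - 6) · (30 - 12) = ½ · 9 · 18 = 81.

81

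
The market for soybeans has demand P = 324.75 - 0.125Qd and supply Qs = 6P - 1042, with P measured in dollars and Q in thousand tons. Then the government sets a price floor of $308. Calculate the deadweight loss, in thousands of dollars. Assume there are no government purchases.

Rearranging demand gives Qd = 2598 - 8P. Equilibrium: 2598 - 8P = 6P - 1042, so 3640 = 14P and P* = 260, Q* = 518.
Since 308 > 260, the floor is binding.
At P = 308: Qd = 2598 - 8·308 = 134 and Qs = 6·308 - 1042 = 806.
Quantity traded falls to 134. At Q = 134 the demand price is (2598 - 134)/8 = 308 and the supply price is (1042 + 134)/6 = 196.
Deadweight loss = ½ · (308 - 196) · (518 - 134) = ½ · 112 · 384 = 21504.

21504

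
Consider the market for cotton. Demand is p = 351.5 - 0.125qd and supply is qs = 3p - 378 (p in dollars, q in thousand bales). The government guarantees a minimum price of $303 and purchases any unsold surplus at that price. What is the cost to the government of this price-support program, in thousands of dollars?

Rearranging demand gives qd = 2812 - 8p. Equilibrium: 2812 - 8p = 3p - 378, so 3190 = 11p and p* = 290, q* = 492.
The floor of 303 is above the equilibrium price 290, so it binds.
At p = 303: qd = 2812 - 8·303 = 388 and qs = 3·303 - 378 = 531.
Surplus = qs - qd = 143.
Government expenditure = surplus × support price = 143 × 303 = 43329.

43329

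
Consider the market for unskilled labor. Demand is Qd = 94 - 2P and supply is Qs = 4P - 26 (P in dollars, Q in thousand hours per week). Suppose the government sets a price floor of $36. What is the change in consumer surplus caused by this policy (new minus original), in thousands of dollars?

-608

Setting quantity demanded equal to quantity supplied, 94 - 2P = 4P - 26, gives P* = 20 and Q* = 54.
Since 36 > 20, the floor is binding.
At P = 36: Qd = 94 - 2·36 = 22 and Qs = 4·36 - 26 = 118.
Consumer surplus without the control is ½ · (47 - 20) · 54 = 729.
With the floor, consumers buy 22 units at 36, so CS = ½ · (47 - 36) · 22 = 121.
Change in consumer surplus = 121 - 729 = -608.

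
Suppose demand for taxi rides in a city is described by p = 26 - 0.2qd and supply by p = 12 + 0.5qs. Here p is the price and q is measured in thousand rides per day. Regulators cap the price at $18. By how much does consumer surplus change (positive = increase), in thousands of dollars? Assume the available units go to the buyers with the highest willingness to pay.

41.6

Rearranging demand gives qd = 130 - 5p; rearranging supply gives qs = 2p - 24. Setting quantity demanded equal to quantity supplied, 130 - 5p = 2p - 24, gives p* = 22 and q* = 20.
The ceiling of 18 is below the equilibrium price 22, so it binds.
At p = 18: qd = 130 - 5·18 = 40 and qs = 2·18 - 24 = 12.
Consumer surplus without the control is ½ · (26 - 22) · 20 = 40.
With the ceiling, 12 units are sold at 18 (assume they go to the highest-value buyers). The demand price at q = 12 is 23.6, so CS = ½ · [(26 - 18) + (23.6 - 18)] · 12 = 81.6.
Change in consumer surplus = 81.6 - 40 = 41.6.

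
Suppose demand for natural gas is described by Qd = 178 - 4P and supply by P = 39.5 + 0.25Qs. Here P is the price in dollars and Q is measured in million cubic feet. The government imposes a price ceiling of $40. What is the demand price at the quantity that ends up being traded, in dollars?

Rearranging supply gives Qs = 4P - 158. In a free market, 178 - 4P = 4P - 158 gives the equilibrium P* = 42, Q* = 10.
Since 40 < 42, the ceiling is binding.
At P = 40: Qd = 178 - 4·40 = 18 and Qs = 4·40 - 158 = 2.
Only 2 units reach the market. On the demand curve, the marginal buyer's willingness to pay at Q = 2 is (178 - 2)/4 = 44.

44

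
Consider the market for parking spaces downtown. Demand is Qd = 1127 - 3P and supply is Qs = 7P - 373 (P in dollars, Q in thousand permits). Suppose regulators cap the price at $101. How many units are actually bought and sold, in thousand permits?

Equilibrium: 1127 - 3P = 7P - 373, so 1500 = 10P and P* = 150, Q* = 677.
Because the ceiling (101) lies below the market-clearing price, it is binding.
At P = 101: Qd = 1127 - 3·101 = 824 and Qs = 7·101 - 373 = 334.
The quantity actually transacted is the short side, supply: 334.

334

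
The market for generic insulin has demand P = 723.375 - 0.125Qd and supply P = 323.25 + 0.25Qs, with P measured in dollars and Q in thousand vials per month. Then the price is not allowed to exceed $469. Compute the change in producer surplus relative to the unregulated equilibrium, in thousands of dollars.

Rearranging demand gives Qd = 5787 - 8P; rearranging supply gives Qs = 4P - 1293. Equilibrium: 5787 - 8P = 4P - 1293, so 7080 = 12P and P* = 590, Q* = 1067.
The ceiling of 469 is below the equilibrium price 590, so it binds.
At P = 469: Qd = 5787 - 8·469 = 2035 and Qs = 4·469 - 1293 = 583.
Producer surplus without the control is ½ · (590 - 323.25) · 1067 = 142311.125.
With the ceiling, producers sell 583 units at 469, so PS = ½ · (469 - 323.25) · 583 = 42486.125.
Change in producer surplus = 42486.125 - 142311.125 = -99825.

-99825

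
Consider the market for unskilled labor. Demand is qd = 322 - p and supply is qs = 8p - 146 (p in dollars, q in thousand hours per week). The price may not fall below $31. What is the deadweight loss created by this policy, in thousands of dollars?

Equilibrium: 322 - p = 8p - 146, so 468 = 9p and p* = 52, q* = 270.
The floor of 31 is below the equilibrium price 52, so it is not binding; the market clears at p* = 52, q* = 270.
Since the control does not bind, no trades are prevented and deadweight loss is zero.

0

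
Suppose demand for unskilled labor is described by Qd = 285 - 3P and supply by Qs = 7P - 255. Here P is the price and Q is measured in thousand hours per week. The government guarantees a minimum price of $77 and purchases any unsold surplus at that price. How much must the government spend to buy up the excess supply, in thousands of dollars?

In a free market, 285 - 3P = 7P - 255 gives the equilibrium P* = 54, Q* = 123.
Because the floor (77) lies above the market-clearing price, it is binding.
At P = 77: Qd = 285 - 3·77 = 54 and Qs = 7·77 - 255 = 284.
Surplus = Qs - Qd = 230.
Government expenditure = surplus × support price = 230 × 77 = 17710.

17710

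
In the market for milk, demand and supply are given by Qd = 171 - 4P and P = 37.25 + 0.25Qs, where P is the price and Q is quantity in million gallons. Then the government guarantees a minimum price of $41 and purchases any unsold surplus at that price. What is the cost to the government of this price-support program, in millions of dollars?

328

Rearranging supply gives Qs = 4P - 149. Setting quantity demanded equal to quantity supplied, 171 - 4P = 4P - 149, gives P* = 40 and Q* = 11.
The floor of 41 is above the equilibrium price 40, so it binds.
At P = 41: Qd = 171 - 4·41 = 7 and Qs = 4·41 - 149 = 15.
Surplus = Qs - Qd = 8.
Government expenditure = surplus × support price = 8 × 41 = 328.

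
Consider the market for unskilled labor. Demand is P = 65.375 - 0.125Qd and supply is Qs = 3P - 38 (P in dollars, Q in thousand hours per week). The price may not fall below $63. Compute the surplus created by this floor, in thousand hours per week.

132

Rearranging demand gives Qd = 523 - 8P. Equilibrium: 523 - 8P = 3P - 38, so 561 = 11P and P* = 51, Q* = 115.
The floor of 63 is above the equilibrium price 51, so it binds.
At P = 63: Qd = 523 - 8·63 = 19 and Qs = 3·63 - 38 = 151.
Surplus = Qs - Qd = 151 - 19 = 132.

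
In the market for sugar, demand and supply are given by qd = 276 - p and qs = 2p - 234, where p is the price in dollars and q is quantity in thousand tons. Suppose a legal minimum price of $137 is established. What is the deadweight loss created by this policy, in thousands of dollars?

Without the control the market clears where 276 - p = 2p - 234, i.e. p* = 170 and q* = 106.
Since 137 is below p* = 170, the floor does not bind and the free-market outcome prevails.
Since the control does not bind, no trades are prevented and deadweight loss is zero.

0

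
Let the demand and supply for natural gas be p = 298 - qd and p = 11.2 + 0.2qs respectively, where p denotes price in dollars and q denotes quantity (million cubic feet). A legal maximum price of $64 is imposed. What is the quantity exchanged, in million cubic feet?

Rearranging demand gives qd = 298 - p; rearranging supply gives qs = 5p - 56. Without the control the market clears where 298 - p = 5p - 56, i.e. p* = 59 and q* = 239.
Since 64 is above p* = 59, the ceiling does not bind and the free-market outcome prevails.

239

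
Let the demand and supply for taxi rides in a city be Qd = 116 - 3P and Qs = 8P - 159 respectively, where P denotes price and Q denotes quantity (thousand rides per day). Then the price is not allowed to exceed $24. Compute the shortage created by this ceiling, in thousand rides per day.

Without the control the market clears where 116 - 3P = 8P - 159, i.e. P* = 25 and Q* = 41.
The ceiling of 24 is below the equilibrium price 25, so it binds.
At P = 24: Qd = 116 - 3·24 = 44 and Qs = 8·24 - 159 = 33.
Shortage = Qd - Qs = 44 - 33 = 11.

11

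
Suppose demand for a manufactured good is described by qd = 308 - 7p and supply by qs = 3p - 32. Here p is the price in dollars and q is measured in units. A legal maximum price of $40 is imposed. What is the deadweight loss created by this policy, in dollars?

Without the control the market clears where 308 - 7p = 3p - 32, i.e. p* = 34 and q* = 70.
Since 40 is above p* = 34, the ceiling does not bind and the free-market outcome prevails.
Since the control does not bind, no trades are prevented and deadweight loss is zero.

0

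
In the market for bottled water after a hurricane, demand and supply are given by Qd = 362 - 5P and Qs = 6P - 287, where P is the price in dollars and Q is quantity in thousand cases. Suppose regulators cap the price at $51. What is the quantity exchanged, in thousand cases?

19

Equilibrium: 362 - 5P = 6P - 287, so 649 = 11P and P* = 59, Q* = 67.
Because the ceiling (51) lies below the market-clearing price, it is binding.
At P = 51: Qd = 362 - 5·51 = 107 and Qs = 6·51 - 287 = 19.
The quantity actually transacted is the short side, supply: 19.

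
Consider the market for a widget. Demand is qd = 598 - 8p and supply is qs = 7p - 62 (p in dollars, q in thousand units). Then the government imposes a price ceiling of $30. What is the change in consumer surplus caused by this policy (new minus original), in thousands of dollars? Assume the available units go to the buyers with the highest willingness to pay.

1471.75

Setting quantity demanded equal to quantity supplied, 598 - 8p = 7p - 62, gives p* = 44 and q* = 246.
The ceiling of 30 is below the equilibrium price 44, so it binds.
At p = 30: qd = 598 - 8·30 = 358 and qs = 7·30 - 62 = 148.
Consumer surplus without the control is ½ · (74.75 - 44) · 246 = 3782.25.
With the ceiling, 148 units are sold at 30 (assume they go to the highest-value buyers). The demand price at q = 148 is 56.25, so CS = ½ · [(74.75 - 30) + (56.25 - 30)] · 148 = 5254.
Change in consumer surplus = 5254 - 3782.25 = 1471.75.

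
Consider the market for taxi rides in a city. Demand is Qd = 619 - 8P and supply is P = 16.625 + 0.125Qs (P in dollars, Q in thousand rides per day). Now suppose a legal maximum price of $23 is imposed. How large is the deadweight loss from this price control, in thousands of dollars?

4608

Rearranging supply gives Qs = 8P - 133. In a free market, 619 - 8P = 8P - 133 gives the equilibrium P* = 47, Q* = 243.
The ceiling of 23 is below the equilibrium price 47, so it binds.
At P = 23: Qd = 619 - 8·23 = 435 and Qs = 8·23 - 133 = 51.
Quantity traded falls to 51. At Q = 51 the demand price is (619 - 51)/8 = 71 and the supply price is (133 + 51)/8 = 23.
Deadweight loss = ½ · (71 - 23) · (243 - 51) = ½ · 48 · 192 = 4608.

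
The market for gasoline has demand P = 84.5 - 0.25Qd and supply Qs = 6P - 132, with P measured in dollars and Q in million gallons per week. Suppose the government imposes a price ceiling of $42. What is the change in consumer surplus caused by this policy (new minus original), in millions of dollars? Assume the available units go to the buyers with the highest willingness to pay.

Rearranging demand gives Qd = 338 - 4P. Equilibrium: 338 - 4P = 6P - 132, so 470 = 10P and P* = 47, Q* = 150.
Since 42 < 47, the ceiling is binding.
At P = 42: Qd = 338 - 4·42 = 170 and Qs = 6·42 - 132 = 120.
Consumer surplus without the control is ½ · (84.5 - 47) · 150 = 2812.5.
With the ceiling, 120 units are sold at 42 (assume they go to the highest-value buyers). The demand price at Q = 120 is 54.5, so CS = ½ · [(84.5 - 42) + (54.5 - 42)] · 120 = 3300.
Change in consumer surplus = 3300 - 2812.5 = 487.5.

487.5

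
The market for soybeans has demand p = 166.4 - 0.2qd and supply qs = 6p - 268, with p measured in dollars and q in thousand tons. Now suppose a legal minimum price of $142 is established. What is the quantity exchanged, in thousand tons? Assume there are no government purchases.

Rearranging demand gives qd = 832 - 5p. In a free market, 832 - 5p = 6p - 268 gives the equilibrium p* = 100, q* = 332.
The floor of 142 is above the equilibrium price 100, so it binds.
At p = 142: qd = 832 - 5·142 = 122 and qs = 6·142 - 268 = 584.
The quantity actually transacted is the short side, demand: 122.

122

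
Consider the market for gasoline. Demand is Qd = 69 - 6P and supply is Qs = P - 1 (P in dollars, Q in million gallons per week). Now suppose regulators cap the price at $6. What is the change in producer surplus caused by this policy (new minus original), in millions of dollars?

-28

In a free market, 69 - 6P = P - 1 gives the equilibrium P* = 10, Q* = 9.
Because the ceiling (6) lies below the market-clearing price, it is binding.
At P = 6: Qd = 69 - 6·6 = 33 and Qs = 6 - 1 = 5.
Producer surplus without the control is ½ · (10 - 1) · 9 = 40.5.
With the ceiling, producers sell 5 units at 6, so PS = ½ · (6 - 1) · 5 = 12.5.
Change in producer surplus = 12.5 - 40.5 = -28.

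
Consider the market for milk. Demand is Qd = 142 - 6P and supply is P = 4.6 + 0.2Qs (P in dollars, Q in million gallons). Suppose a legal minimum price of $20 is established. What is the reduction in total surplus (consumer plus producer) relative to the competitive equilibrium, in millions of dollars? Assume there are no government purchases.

165

Rearranging supply gives Qs = 5P - 23. Setting quantity demanded equal to quantity supplied, 142 - 6P = 5P - 23, gives P* = 15 and Q* = 52.
Since 20 > 15, the floor is binding.
At P = 20: Qd = 142 - 6·20 = 22 and Qs = 5·20 - 23 = 77.
Quantity traded falls to 22. At Q = 22 the demand price is (142 - 22)/6 = 20 and the supply price is (23 + 22)/5 = 9.
Deadweight loss = ½ · (20 - 9) · (52 - 22) = ½ · 11 · 30 = 165.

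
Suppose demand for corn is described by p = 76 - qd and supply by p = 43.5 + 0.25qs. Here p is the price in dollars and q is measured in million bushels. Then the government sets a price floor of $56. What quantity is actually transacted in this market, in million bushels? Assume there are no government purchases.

Rearranging demand gives qd = 76 - p; rearranging supply gives qs = 4p - 174. Setting quantity demanded equal to quantity supplied, 76 - p = 4p - 174, gives p* = 50 and q* = 26.
Since 56 > 50, the floor is binding.
At p = 56: qd = 76 - 56 = 20 and qs = 4·56 - 174 = 50.
The quantity actually transacted is the short side, demand: 20.

20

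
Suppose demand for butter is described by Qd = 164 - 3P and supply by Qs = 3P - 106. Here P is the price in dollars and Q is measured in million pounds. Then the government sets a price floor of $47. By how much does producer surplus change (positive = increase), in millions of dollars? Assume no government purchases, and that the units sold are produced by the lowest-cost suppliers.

Equilibrium: 164 - 3P = 3P - 106, so 270 = 6P and P* = 45, Q* = 29.
Because the floor (47) lies above the market-clearing price, it is binding.
At P = 47: Qd = 164 - 3·47 = 23 and Qs = 3·47 - 106 = 35.
Producer surplus without the control is ½ · (45 - 106/3) · 29 = 841/6.
With the floor, 23 units are sold at 47. The supply price at Q = 23 is 43, so PS = ½ · [(47 - 106/3) + (47 - 43)] · 23 = 1081/6.
Change in producer surplus = 1081/6 - 841/6 = 40.

40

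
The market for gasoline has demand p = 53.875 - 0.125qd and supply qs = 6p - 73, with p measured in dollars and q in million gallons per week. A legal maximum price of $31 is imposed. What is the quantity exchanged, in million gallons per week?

Rearranging demand gives qd = 431 - 8p. Without the control the market clears where 431 - 8p = 6p - 73, i.e. p* = 36 and q* = 143.
Because the ceiling (31) lies below the market-clearing price, it is binding.
At p = 31: qd = 431 - 8·31 = 183 and qs = 6·31 - 73 = 113.
The quantity actually transacted is the short side, supply: 113.

113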